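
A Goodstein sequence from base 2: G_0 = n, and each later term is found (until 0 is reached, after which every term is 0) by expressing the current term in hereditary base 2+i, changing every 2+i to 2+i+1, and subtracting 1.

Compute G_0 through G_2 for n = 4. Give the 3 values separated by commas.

4 —HB2→ 2^2 —bump→ 3^3 = 27 —(−1)→ 26
26 —HB3→ 2·3^2 + 2·3 + 2 —bump→ 2·4^2 + 2·4 + 2 = 42 —(−1)→ 41

4, 26, 41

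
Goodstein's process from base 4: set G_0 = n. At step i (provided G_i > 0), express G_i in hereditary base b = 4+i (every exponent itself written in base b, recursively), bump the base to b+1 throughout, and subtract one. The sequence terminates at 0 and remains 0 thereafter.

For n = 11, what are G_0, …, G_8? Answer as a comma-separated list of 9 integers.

11, 12, 13, 14, 15, 15, 15, 15, 15

base 4: 11 = 2·4 + 3; at 5: 2·5 + 3 = 13; next = 12
base 5: 12 = 2·5 + 2; at 6: 2·6 + 2 = 14; next = 13
base 6: 13 = 2·6 + 1; at 7: 2·7 + 1 = 15; next = 14
base 7: 14 = 2·7; at 8: 2·8 = 16; next = 15
base 8: 15 = 8 + 7; at 9: 9 + 7 = 16; next = 15
base 9: 15 = 9 + 6; at 10: 10 + 6 = 16; next = 15
base 10: 15 = 10 + 5; at 11: 11 + 5 = 16; next = 15
base 11: 15 = 11 + 4; at 12: 12 + 4 = 16; next = 15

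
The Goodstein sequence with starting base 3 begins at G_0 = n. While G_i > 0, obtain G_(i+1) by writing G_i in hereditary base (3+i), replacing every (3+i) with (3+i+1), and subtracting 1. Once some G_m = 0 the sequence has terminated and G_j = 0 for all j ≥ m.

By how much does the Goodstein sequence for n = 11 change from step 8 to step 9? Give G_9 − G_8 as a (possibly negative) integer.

4

G_0 = 11. HB_3(11) = 3^2 + 2. Bump = 18. G_1 = 17.
G_1 = 17. HB_4(17) = 4^2 + 1. Bump = 26. G_2 = 25.
G_2 = 25. HB_5(25) = 5^2. Bump = 36. G_3 = 35.
G_3 = 35. HB_6(35) = 5·6 + 5. Bump = 40. G_4 = 39.
G_4 = 39. HB_7(39) = 5·7 + 4. Bump = 44. G_5 = 43.
G_5 = 43. HB_8(43) = 5·8 + 3. Bump = 48. G_6 = 47.
G_6 = 47. HB_9(47) = 5·9 + 2. Bump = 52. G_7 = 51.
G_7 = 51. HB_10(51) = 5·10 + 1. Bump = 56. G_8 = 55.
G_8 = 55. HB_11(55) = 5·11. Bump = 60. G_9 = 59.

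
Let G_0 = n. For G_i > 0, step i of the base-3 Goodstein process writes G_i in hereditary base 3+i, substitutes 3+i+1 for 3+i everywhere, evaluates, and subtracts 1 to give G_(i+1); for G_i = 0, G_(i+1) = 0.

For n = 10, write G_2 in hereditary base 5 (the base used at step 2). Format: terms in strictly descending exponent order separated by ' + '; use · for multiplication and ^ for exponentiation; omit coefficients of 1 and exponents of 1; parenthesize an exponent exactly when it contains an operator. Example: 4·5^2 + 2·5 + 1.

4·5 + 4

G_0 = 10. HB_3(10) = 3^2 + 1. Bump = 17. G_1 = 16.
G_1 = 16. HB_4(16) = 4^2. Bump = 25. G_2 = 24.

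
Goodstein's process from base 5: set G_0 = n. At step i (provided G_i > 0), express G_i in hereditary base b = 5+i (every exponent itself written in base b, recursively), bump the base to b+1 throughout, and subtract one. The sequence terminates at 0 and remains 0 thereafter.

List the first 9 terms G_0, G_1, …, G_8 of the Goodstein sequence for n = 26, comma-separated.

base 5: 26 = 5^2 + 1; at 6: 6^2 + 1 = 37; next = 36
base 6: 36 = 6^2; at 7: 7^2 = 49; next = 48
base 7: 48 = 6·7 + 6; at 8: 6·8 + 6 = 54; next = 53
base 8: 53 = 6·8 + 5; at 9: 6·9 + 5 = 59; next = 58
base 9: 58 = 6·9 + 4; at 10: 6·10 + 4 = 64; next = 63
base 10: 63 = 6·10 + 3; at 11: 6·11 + 3 = 69; next = 68
base 11: 68 = 6·11 + 2; at 12: 6·12 + 2 = 74; next = 73
base 12: 73 = 6·12 + 1; at 13: 6·13 + 1 = 79; next = 78

26, 36, 48, 53, 58, 63, 68, 73, 78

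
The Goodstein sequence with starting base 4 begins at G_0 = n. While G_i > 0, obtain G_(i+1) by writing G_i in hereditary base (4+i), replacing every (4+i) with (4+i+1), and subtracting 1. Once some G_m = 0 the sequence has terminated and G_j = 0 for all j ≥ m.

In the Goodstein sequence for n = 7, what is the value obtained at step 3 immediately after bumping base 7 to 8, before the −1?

8

7 —HB4→ 4 + 3 —bump→ 5 + 3 = 8 —(−1)→ 7
7 —HB5→ 5 + 2 —bump→ 6 + 2 = 8 —(−1)→ 7
7 —HB6→ 6 + 1 —bump→ 7 + 1 = 8 —(−1)→ 7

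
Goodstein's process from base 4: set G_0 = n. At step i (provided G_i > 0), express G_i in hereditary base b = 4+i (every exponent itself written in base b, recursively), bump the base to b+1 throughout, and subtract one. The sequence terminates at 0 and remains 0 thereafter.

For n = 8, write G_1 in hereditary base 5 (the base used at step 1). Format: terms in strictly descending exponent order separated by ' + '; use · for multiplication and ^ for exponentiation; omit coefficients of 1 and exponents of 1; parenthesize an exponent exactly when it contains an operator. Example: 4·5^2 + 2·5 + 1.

step 0: 8 = 2·4; sub 5 for 4: 2·5; = 10; G_1 = 10−1 = 9
step 1: 9 = 5 + 4; sub 6 for 5: 6 + 4; = 10; G_2 = 10−1 = 9

5 + 4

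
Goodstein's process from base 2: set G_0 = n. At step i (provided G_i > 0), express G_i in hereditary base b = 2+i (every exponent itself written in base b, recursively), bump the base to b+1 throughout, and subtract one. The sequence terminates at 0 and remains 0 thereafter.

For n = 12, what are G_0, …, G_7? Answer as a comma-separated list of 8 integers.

i=0: 12 = 2^(2 + 1) + 2^2 (b=2); 2→3: 3^(3 + 1) + 3^3 = 108; 108−1 = 107
i=1: 107 = 3^(3 + 1) + 2·3^2 + 2·3 + 2 (b=3); 3→4: 4^(4 + 1) + 2·4^2 + 2·4 + 2 = 1066; 1066−1 = 1065
i=2: 1065 = 4^(4 + 1) + 2·4^2 + 2·4 + 1 (b=4); 4→5: 5^(5 + 1) + 2·5^2 + 2·5 + 1 = 15686; 15686−1 = 15685
i=3: 15685 = 5^(5 + 1) + 2·5^2 + 2·5 (b=5); 5→6: 6^(6 + 1) + 2·6^2 + 2·6 = 280020; 280020−1 = 280019
i=4: 280019 = 6^(6 + 1) + 2·6^2 + 6 + 5 (b=6); 6→7: 7^(7 + 1) + 2·7^2 + 7 + 5 = 5764911; 5764911−1 = 5764910
i=5: 5764910 = 7^(7 + 1) + 2·7^2 + 7 + 4 (b=7); 7→8: 8^(8 + 1) + 2·8^2 + 8 + 4 = 134217868; 134217868−1 = 134217867
i=6: 134217867 = 8^(8 + 1) + 2·8^2 + 8 + 3 (b=8); 8→9: 9^(9 + 1) + 2·9^2 + 9 + 3 = 3486784575; 3486784575−1 = 3486784574

12, 107, 1065, 15685, 280019, 5764910, 134217867, 3486784574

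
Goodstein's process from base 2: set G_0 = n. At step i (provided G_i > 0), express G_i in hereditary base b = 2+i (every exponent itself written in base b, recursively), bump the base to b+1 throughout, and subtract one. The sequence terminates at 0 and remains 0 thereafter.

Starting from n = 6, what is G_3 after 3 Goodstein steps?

G_0=6  [base 2] 2^2 + 2  →[2↦3]→  3^3 + 3 = 30  −1 ⇒ G_1=29
G_1=29  [base 3] 3^3 + 2  →[3↦4]→  4^4 + 2 = 258  −1 ⇒ G_2=257
G_2=257  [base 4] 4^4 + 1  →[4↦5]→  5^5 + 1 = 3126  −1 ⇒ G_3=3125

3125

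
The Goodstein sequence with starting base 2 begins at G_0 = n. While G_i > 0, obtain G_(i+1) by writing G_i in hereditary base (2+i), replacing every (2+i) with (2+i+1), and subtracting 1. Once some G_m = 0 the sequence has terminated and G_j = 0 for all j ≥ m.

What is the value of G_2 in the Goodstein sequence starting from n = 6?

257

base 2: 6 = 2^2 + 2; at 3: 3^3 + 3 = 30; next = 29
base 3: 29 = 3^3 + 2; at 4: 4^4 + 2 = 258; next = 257
base 4: 257 = 4^4 + 1; at 5: 5^5 + 1 = 3126; next = 3125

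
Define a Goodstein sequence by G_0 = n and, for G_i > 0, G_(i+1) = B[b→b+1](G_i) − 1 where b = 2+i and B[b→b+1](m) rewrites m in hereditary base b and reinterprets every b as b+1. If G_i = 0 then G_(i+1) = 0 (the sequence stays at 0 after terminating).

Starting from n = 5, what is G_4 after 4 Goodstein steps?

G_0=5  [base 2] 2^2 + 1  →[2↦3]→  3^3 + 1 = 28  −1 ⇒ G_1=27
G_1=27  [base 3] 3^3  →[3↦4]→  4^4 = 256  −1 ⇒ G_2=255
G_2=255  [base 4] 3·4^3 + 3·4^2 + 3·4 + 3  →[4↦5]→  3·5^3 + 3·5^2 + 3·5 + 3 = 468  −1 ⇒ G_3=467
G_3=467  [base 5] 3·5^3 + 3·5^2 + 3·5 + 2  →[5↦6]→  3·6^3 + 3·6^2 + 3·6 + 2 = 776  −1 ⇒ G_4=775
G_4=775  [base 6] 3·6^3 + 3·6^2 + 3·6 + 1  →[6↦7]→  3·7^3 + 3·7^2 + 3·7 + 1 = 1198  −1 ⇒ G_5=1197

775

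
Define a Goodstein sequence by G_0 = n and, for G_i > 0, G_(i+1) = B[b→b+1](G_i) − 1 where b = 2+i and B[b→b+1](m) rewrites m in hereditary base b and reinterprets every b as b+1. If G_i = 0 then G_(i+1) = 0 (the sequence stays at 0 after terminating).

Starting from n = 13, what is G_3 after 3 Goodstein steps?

step 0: 13 = 2^(2 + 1) + 2^2 + 1; sub 3 for 2: 3^(3 + 1) + 3^3 + 1; = 109; G_1 = 109−1 = 108
step 1: 108 = 3^(3 + 1) + 3^3; sub 4 for 3: 4^(4 + 1) + 4^4; = 1280; G_2 = 1280−1 = 1279
step 2: 1279 = 4^(4 + 1) + 3·4^3 + 3·4^2 + 3·4 + 3; sub 5 for 4: 5^(5 + 1) + 3·5^3 + 3·5^2 + 3·5 + 3; = 16093; G_3 = 16093−1 = 16092

16092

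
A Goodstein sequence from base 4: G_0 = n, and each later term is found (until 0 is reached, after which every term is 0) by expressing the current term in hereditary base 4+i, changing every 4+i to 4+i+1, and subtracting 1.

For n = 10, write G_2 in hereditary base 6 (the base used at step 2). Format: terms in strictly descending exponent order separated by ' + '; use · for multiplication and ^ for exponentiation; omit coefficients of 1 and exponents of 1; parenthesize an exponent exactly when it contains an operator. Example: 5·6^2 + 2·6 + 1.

2·6

i=0: 10 = 2·4 + 2 (b=4); 4→5: 2·5 + 2 = 12; 12−1 = 11
i=1: 11 = 2·5 + 1 (b=5); 5→6: 2·6 + 1 = 13; 13−1 = 12
i=2: 12 = 2·6 (b=6); 6→7: 2·7 = 14; 14−1 = 13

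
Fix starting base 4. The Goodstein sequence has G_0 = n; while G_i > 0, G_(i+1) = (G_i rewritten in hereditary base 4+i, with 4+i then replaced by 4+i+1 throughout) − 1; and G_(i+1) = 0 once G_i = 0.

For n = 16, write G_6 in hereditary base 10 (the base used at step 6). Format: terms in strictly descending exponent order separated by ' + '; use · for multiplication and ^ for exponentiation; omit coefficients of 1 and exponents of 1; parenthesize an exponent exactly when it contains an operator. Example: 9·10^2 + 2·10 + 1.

G_0 = 16. HB_4(16) = 4^2. Bump = 25. G_1 = 24.
G_1 = 24. HB_5(24) = 4·5 + 4. Bump = 28. G_2 = 27.
G_2 = 27. HB_6(27) = 4·6 + 3. Bump = 31. G_3 = 30.
G_3 = 30. HB_7(30) = 4·7 + 2. Bump = 34. G_4 = 33.
G_4 = 33. HB_8(33) = 4·8 + 1. Bump = 37. G_5 = 36.
G_5 = 36. HB_9(36) = 4·9. Bump = 40. G_6 = 39.

3·10 + 9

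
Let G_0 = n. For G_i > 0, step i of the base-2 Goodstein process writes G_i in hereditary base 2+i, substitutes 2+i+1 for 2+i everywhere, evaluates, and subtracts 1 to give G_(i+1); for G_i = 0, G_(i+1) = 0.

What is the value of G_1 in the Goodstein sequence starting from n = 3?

3

(0) 3|_2 = 2 + 1 ↦ 3 + 1|_3 = 4 ⇒ 3
(1) 3|_3 = 3 ↦ 4|_4 = 4 ⇒ 3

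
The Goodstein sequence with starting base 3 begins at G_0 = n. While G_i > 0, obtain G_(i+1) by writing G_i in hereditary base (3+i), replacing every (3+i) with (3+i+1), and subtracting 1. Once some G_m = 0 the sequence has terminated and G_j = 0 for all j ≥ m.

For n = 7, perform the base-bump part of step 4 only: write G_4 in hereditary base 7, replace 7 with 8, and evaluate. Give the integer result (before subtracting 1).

10

7 —HB3→ 2·3 + 1 —bump→ 2·4 + 1 = 9 —(−1)→ 8
8 —HB4→ 2·4 —bump→ 2·5 = 10 —(−1)→ 9
9 —HB5→ 5 + 4 —bump→ 6 + 4 = 10 —(−1)→ 9
9 —HB6→ 6 + 3 —bump→ 7 + 3 = 10 —(−1)→ 9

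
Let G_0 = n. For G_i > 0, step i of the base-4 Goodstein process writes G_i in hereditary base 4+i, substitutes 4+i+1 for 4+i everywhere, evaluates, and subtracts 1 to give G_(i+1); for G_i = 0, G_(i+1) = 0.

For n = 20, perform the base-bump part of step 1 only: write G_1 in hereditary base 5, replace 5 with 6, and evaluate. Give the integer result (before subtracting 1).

[0] 20 ≡ 4^2 + 4 (base 4). Lift 5: 30. −1: 29.
[1] 29 ≡ 5^2 + 4 (base 5). Lift 6: 40. −1: 39.

40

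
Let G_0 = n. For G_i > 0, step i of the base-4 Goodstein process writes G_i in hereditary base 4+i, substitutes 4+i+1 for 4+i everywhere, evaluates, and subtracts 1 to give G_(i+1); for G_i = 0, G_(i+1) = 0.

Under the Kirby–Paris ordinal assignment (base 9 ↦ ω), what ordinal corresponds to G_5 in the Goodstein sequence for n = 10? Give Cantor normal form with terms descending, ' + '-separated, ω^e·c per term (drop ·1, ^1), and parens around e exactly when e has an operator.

ω + 4

(0) 10|_4 = 2·4 + 2 ↦ 2·5 + 2|_5 = 12 ⇒ 11
(1) 11|_5 = 2·5 + 1 ↦ 2·6 + 1|_6 = 13 ⇒ 12
(2) 12|_6 = 2·6 ↦ 2·7|_7 = 14 ⇒ 13
(3) 13|_7 = 7 + 6 ↦ 8 + 6|_8 = 14 ⇒ 13
(4) 13|_8 = 8 + 5 ↦ 9 + 5|_9 = 14 ⇒ 13
(5) 13|_9 = 9 + 4 ↦ 10 + 4|_10 = 14 ⇒ 13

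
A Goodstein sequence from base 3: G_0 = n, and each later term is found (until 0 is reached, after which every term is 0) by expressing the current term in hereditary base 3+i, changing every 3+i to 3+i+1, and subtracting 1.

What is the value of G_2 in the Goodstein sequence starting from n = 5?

5

i=0: 5 = 3 + 2 (b=3); 3→4: 4 + 2 = 6; 6−1 = 5
i=1: 5 = 4 + 1 (b=4); 4→5: 5 + 1 = 6; 6−1 = 5
i=2: 5 = 5 (b=5); 5→6: 6 = 6; 6−1 = 5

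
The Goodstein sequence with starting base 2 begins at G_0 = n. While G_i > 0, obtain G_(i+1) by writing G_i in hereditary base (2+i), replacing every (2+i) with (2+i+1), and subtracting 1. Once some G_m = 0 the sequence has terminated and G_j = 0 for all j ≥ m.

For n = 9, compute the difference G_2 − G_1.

942

step 0: 9 = 2^(2 + 1) + 1; sub 3 for 2: 3^(3 + 1) + 1; = 82; G_1 = 82−1 = 81
step 1: 81 = 3^(3 + 1); sub 4 for 3: 4^(4 + 1); = 1024; G_2 = 1024−1 = 1023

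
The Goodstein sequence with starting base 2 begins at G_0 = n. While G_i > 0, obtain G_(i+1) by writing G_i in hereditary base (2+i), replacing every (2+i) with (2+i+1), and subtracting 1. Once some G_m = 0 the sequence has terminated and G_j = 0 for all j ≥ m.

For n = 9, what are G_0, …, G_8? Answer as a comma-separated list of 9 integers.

9, 81, 1023, 9842, 140743, 2471826, 50333399, 1162263921, 30000003325

[0] 9 ≡ 2^(2 + 1) + 1 (base 2). Lift 3: 82. −1: 81.
[1] 81 ≡ 3^(3 + 1) (base 3). Lift 4: 1024. −1: 1023.
[2] 1023 ≡ 3·4^4 + 3·4^3 + 3·4^2 + 3·4 + 3 (base 4). Lift 5: 9843. −1: 9842.
[3] 9842 ≡ 3·5^5 + 3·5^3 + 3·5^2 + 3·5 + 2 (base 5). Lift 6: 140744. −1: 140743.
[4] 140743 ≡ 3·6^6 + 3·6^3 + 3·6^2 + 3·6 + 1 (base 6). Lift 7: 2471827. −1: 2471826.
[5] 2471826 ≡ 3·7^7 + 3·7^3 + 3·7^2 + 3·7 (base 7). Lift 8: 50333400. −1: 50333399.
[6] 50333399 ≡ 3·8^8 + 3·8^3 + 3·8^2 + 2·8 + 7 (base 8). Lift 9: 1162263922. −1: 1162263921.
[7] 1162263921 ≡ 3·9^9 + 3·9^3 + 3·9^2 + 2·9 + 6 (base 9). Lift 10: 30000003326. −1: 30000003325.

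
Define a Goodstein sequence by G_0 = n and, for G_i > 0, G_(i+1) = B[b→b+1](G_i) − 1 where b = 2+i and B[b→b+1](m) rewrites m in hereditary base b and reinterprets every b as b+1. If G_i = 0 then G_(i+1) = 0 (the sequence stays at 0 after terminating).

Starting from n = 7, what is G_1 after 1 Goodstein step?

30

(0) 7|_2 = 2^2 + 2 + 1 ↦ 3^3 + 3 + 1|_3 = 31 ⇒ 30
(1) 30|_3 = 3^3 + 3 ↦ 4^4 + 4|_4 = 260 ⇒ 259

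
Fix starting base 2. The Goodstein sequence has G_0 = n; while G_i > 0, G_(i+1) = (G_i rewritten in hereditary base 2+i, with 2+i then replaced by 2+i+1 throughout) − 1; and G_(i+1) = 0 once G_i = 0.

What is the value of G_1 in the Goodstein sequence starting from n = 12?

107

i=0: 12 = 2^(2 + 1) + 2^2 (b=2); 2→3: 3^(3 + 1) + 3^3 = 108; 108−1 = 107
i=1: 107 = 3^(3 + 1) + 2·3^2 + 2·3 + 2 (b=3); 3→4: 4^(4 + 1) + 2·4^2 + 2·4 + 2 = 1066; 1066−1 = 1065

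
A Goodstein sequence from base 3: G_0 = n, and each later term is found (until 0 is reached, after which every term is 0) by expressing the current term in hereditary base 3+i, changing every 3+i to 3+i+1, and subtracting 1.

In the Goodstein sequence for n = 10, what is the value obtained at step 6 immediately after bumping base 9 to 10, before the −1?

40

10 —HB3→ 3^2 + 1 —bump→ 4^2 + 1 = 17 —(−1)→ 16
16 —HB4→ 4^2 —bump→ 5^2 = 25 —(−1)→ 24
24 —HB5→ 4·5 + 4 —bump→ 4·6 + 4 = 28 —(−1)→ 27
27 —HB6→ 4·6 + 3 —bump→ 4·7 + 3 = 31 —(−1)→ 30
30 —HB7→ 4·7 + 2 —bump→ 4·8 + 2 = 34 —(−1)→ 33
33 —HB8→ 4·8 + 1 —bump→ 4·9 + 1 = 37 —(−1)→ 36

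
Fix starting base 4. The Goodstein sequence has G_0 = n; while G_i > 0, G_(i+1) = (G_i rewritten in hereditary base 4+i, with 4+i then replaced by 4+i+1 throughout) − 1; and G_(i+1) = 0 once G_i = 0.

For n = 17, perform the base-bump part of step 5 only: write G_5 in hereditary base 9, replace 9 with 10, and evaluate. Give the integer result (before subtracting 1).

i=0: 17 = 4^2 + 1 (b=4); 4→5: 5^2 + 1 = 26; 26−1 = 25
i=1: 25 = 5^2 (b=5); 5→6: 6^2 = 36; 36−1 = 35
i=2: 35 = 5·6 + 5 (b=6); 6→7: 5·7 + 5 = 40; 40−1 = 39
i=3: 39 = 5·7 + 4 (b=7); 7→8: 5·8 + 4 = 44; 44−1 = 43
i=4: 43 = 5·8 + 3 (b=8); 8→9: 5·9 + 3 = 48; 48−1 = 47

52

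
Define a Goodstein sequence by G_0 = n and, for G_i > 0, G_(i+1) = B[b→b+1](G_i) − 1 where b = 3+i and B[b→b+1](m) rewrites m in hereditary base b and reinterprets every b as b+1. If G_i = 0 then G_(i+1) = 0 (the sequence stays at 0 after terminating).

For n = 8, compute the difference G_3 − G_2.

1

i=0: 8 = 2·3 + 2 (b=3); 3→4: 2·4 + 2 = 10; 10−1 = 9
i=1: 9 = 2·4 + 1 (b=4); 4→5: 2·5 + 1 = 11; 11−1 = 10
i=2: 10 = 2·5 (b=5); 5→6: 2·6 = 12; 12−1 = 11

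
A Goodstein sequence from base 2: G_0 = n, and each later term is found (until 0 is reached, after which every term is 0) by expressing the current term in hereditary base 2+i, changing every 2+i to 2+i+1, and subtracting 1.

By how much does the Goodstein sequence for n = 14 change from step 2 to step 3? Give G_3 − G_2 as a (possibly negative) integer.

i=0: 14 = 2^(2 + 1) + 2^2 + 2 (b=2); 2→3: 3^(3 + 1) + 3^3 + 3 = 111; 111−1 = 110
i=1: 110 = 3^(3 + 1) + 3^3 + 2 (b=3); 3→4: 4^(4 + 1) + 4^4 + 2 = 1282; 1282−1 = 1281
i=2: 1281 = 4^(4 + 1) + 4^4 + 1 (b=4); 4→5: 5^(5 + 1) + 5^5 + 1 = 18751; 18751−1 = 18750

17469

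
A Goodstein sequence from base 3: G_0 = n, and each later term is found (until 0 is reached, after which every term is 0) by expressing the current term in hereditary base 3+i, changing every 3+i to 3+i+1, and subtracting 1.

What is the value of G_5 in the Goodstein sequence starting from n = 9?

23

base 3: 9 = 3^2; at 4: 4^2 = 16; next = 15
base 4: 15 = 3·4 + 3; at 5: 3·5 + 3 = 18; next = 17
base 5: 17 = 3·5 + 2; at 6: 3·6 + 2 = 20; next = 19
base 6: 19 = 3·6 + 1; at 7: 3·7 + 1 = 22; next = 21
base 7: 21 = 3·7; at 8: 3·8 = 24; next = 23
base 8: 23 = 2·8 + 7; at 9: 2·9 + 7 = 25; next = 24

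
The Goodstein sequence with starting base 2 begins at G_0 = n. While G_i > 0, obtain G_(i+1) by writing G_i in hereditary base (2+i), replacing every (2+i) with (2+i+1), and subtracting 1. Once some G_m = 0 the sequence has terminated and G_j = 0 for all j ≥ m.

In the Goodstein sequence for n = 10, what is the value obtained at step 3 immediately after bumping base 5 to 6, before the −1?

279936

[0] 10 ≡ 2^(2 + 1) + 2 (base 2). Lift 3: 84. −1: 83.
[1] 83 ≡ 3^(3 + 1) + 2 (base 3). Lift 4: 1026. −1: 1025.
[2] 1025 ≡ 4^(4 + 1) + 1 (base 4). Lift 5: 15626. −1: 15625.
[3] 15625 ≡ 5^(5 + 1) (base 5). Lift 6: 279936. −1: 279935.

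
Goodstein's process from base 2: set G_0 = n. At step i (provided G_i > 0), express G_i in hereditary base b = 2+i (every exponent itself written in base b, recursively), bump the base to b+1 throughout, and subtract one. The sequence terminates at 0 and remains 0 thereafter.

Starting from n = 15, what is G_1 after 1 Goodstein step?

(0) 15|_2 = 2^(2 + 1) + 2^2 + 2 + 1 ↦ 3^(3 + 1) + 3^3 + 3 + 1|_3 = 112 ⇒ 111
(1) 111|_3 = 3^(3 + 1) + 3^3 + 3 ↦ 4^(4 + 1) + 4^4 + 4|_4 = 1284 ⇒ 1283

111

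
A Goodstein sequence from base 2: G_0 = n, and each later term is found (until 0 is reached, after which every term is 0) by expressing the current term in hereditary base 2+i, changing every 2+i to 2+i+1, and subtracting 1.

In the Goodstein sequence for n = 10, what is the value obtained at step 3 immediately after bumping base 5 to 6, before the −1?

279936

G_0 = 10. HB_2(10) = 2^(2 + 1) + 2. Bump = 84. G_1 = 83.
G_1 = 83. HB_3(83) = 3^(3 + 1) + 2. Bump = 1026. G_2 = 1025.
G_2 = 1025. HB_4(1025) = 4^(4 + 1) + 1. Bump = 15626. G_3 = 15625.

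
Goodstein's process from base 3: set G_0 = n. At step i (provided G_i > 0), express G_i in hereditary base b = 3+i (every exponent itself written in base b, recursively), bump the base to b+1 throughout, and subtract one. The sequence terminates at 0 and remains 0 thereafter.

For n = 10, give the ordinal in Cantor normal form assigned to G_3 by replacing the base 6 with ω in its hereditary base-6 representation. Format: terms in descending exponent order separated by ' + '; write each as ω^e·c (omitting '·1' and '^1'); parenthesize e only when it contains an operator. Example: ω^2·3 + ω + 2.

ω·4 + 3

step 0: 10 = 3^2 + 1; sub 4 for 3: 4^2 + 1; = 17; G_1 = 17−1 = 16
step 1: 16 = 4^2; sub 5 for 4: 5^2; = 25; G_2 = 25−1 = 24
step 2: 24 = 4·5 + 4; sub 6 for 5: 4·6 + 4; = 28; G_3 = 28−1 = 27
step 3: 27 = 4·6 + 3; sub 7 for 6: 4·7 + 3; = 31; G_4 = 31−1 = 30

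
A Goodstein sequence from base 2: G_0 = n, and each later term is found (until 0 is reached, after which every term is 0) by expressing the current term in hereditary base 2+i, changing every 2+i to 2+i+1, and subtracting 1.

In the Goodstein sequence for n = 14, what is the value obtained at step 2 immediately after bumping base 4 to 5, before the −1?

18751

(0) 14|_2 = 2^(2 + 1) + 2^2 + 2 ↦ 3^(3 + 1) + 3^3 + 3|_3 = 111 ⇒ 110
(1) 110|_3 = 3^(3 + 1) + 3^3 + 2 ↦ 4^(4 + 1) + 4^4 + 2|_4 = 1282 ⇒ 1281
(2) 1281|_4 = 4^(4 + 1) + 4^4 + 1 ↦ 5^(5 + 1) + 5^5 + 1|_5 = 18751 ⇒ 18750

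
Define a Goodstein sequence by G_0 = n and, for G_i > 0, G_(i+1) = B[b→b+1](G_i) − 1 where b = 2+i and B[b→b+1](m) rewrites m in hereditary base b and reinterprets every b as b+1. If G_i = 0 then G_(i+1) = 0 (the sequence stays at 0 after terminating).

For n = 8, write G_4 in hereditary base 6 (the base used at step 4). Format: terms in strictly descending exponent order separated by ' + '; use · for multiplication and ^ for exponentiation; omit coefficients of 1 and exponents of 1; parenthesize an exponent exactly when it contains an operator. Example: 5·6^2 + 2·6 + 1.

2·6^6 + 2·6^2 + 6 + 5

step 0: 8 = 2^(2 + 1); sub 3 for 2: 3^(3 + 1); = 81; G_1 = 81−1 = 80
step 1: 80 = 2·3^3 + 2·3^2 + 2·3 + 2; sub 4 for 3: 2·4^4 + 2·4^2 + 2·4 + 2; = 554; G_2 = 554−1 = 553
step 2: 553 = 2·4^4 + 2·4^2 + 2·4 + 1; sub 5 for 4: 2·5^5 + 2·5^2 + 2·5 + 1; = 6311; G_3 = 6311−1 = 6310
step 3: 6310 = 2·5^5 + 2·5^2 + 2·5; sub 6 for 5: 2·6^6 + 2·6^2 + 2·6; = 93396; G_4 = 93396−1 = 93395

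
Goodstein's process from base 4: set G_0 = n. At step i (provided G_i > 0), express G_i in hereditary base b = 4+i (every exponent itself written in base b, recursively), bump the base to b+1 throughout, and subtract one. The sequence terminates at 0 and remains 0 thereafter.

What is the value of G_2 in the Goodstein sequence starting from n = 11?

13

G_0=11  [base 4] 2·4 + 3  →[4↦5]→  2·5 + 3 = 13  −1 ⇒ G_1=12
G_1=12  [base 5] 2·5 + 2  →[5↦6]→  2·6 + 2 = 14  −1 ⇒ G_2=13
G_2=13  [base 6] 2·6 + 1  →[6↦7]→  2·7 + 1 = 15  −1 ⇒ G_3=14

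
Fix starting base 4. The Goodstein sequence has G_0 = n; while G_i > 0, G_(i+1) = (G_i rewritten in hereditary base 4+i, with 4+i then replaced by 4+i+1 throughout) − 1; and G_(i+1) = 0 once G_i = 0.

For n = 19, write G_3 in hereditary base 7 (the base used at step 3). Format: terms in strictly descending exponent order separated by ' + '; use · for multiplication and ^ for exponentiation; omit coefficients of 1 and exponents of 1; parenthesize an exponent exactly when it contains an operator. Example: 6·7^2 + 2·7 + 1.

7^2

step 0: 19 = 4^2 + 3; sub 5 for 4: 5^2 + 3; = 28; G_1 = 28−1 = 27
step 1: 27 = 5^2 + 2; sub 6 for 5: 6^2 + 2; = 38; G_2 = 38−1 = 37
step 2: 37 = 6^2 + 1; sub 7 for 6: 7^2 + 1; = 50; G_3 = 50−1 = 49
step 3: 49 = 7^2; sub 8 for 7: 8^2; = 64; G_4 = 64−1 = 63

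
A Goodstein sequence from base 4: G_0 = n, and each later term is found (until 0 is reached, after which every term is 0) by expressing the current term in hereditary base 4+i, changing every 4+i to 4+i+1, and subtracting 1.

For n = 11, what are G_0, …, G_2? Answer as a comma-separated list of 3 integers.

[0] 11 ≡ 2·4 + 3 (base 4). Lift 5: 13. −1: 12.
[1] 12 ≡ 2·5 + 2 (base 5). Lift 6: 14. −1: 13.

11, 12, 13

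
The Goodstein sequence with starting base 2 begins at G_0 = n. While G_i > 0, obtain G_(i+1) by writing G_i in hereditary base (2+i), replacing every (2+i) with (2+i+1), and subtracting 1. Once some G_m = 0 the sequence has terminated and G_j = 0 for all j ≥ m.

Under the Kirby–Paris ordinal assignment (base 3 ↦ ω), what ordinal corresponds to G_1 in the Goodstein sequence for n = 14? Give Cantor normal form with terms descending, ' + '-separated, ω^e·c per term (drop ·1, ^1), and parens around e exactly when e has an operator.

G_0=14  [base 2] 2^(2 + 1) + 2^2 + 2  →[2↦3]→  3^(3 + 1) + 3^3 + 3 = 111  −1 ⇒ G_1=110
G_1=110  [base 3] 3^(3 + 1) + 3^3 + 2  →[3↦4]→  4^(4 + 1) + 4^4 + 2 = 1282  −1 ⇒ G_2=1281

ω^(ω + 1) + ω^ω + 2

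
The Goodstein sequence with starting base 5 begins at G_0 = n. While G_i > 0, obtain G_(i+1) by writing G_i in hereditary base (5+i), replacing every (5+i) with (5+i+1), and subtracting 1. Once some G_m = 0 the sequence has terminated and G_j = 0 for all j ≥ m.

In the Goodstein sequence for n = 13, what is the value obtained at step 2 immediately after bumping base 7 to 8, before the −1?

G_0=13  [base 5] 2·5 + 3  →[5↦6]→  2·6 + 3 = 15  −1 ⇒ G_1=14
G_1=14  [base 6] 2·6 + 2  →[6↦7]→  2·7 + 2 = 16  −1 ⇒ G_2=15
G_2=15  [base 7] 2·7 + 1  →[7↦8]→  2·8 + 1 = 17  −1 ⇒ G_3=16

17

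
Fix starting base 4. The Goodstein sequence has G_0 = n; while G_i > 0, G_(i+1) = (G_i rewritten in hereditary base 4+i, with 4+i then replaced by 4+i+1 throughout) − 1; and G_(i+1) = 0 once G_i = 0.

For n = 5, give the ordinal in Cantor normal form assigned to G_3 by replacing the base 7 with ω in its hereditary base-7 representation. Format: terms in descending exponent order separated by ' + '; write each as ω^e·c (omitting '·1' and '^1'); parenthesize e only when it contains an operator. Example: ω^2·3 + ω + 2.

base 4: 5 = 4 + 1; at 5: 5 + 1 = 6; next = 5
base 5: 5 = 5; at 6: 6 = 6; next = 5
base 6: 5 = 5; at 7: 5 = 5; next = 4
base 7: 4 = 4; at 8: 4 = 4; next = 3

4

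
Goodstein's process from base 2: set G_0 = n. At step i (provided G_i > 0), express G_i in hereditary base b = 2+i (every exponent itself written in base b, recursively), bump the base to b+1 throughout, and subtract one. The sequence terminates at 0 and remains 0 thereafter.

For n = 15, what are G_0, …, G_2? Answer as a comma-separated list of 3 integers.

15, 111, 1283

base 2: 15 = 2^(2 + 1) + 2^2 + 2 + 1; at 3: 3^(3 + 1) + 3^3 + 3 + 1 = 112; next = 111
base 3: 111 = 3^(3 + 1) + 3^3 + 3; at 4: 4^(4 + 1) + 4^4 + 4 = 1284; next = 1283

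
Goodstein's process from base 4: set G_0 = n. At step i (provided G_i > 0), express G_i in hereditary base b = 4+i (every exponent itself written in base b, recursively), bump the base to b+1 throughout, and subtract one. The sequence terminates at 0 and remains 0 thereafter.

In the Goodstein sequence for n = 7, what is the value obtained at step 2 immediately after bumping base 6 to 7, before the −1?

8

(0) 7|_4 = 4 + 3 ↦ 5 + 3|_5 = 8 ⇒ 7
(1) 7|_5 = 5 + 2 ↦ 6 + 2|_6 = 8 ⇒ 7
(2) 7|_6 = 6 + 1 ↦ 7 + 1|_7 = 8 ⇒ 7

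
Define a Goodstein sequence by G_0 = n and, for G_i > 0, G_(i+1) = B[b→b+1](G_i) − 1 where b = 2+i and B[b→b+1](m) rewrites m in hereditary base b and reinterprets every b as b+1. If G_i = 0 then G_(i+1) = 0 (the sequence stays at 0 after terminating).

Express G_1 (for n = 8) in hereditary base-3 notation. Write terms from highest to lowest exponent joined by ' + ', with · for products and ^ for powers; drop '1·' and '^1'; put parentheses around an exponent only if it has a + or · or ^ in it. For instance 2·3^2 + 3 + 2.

2·3^3 + 2·3^2 + 2·3 + 2

8 —HB2→ 2^(2 + 1) —bump→ 3^(3 + 1) = 81 —(−1)→ 80
80 —HB3→ 2·3^3 + 2·3^2 + 2·3 + 2 —bump→ 2·4^4 + 2·4^2 + 2·4 + 2 = 554 —(−1)→ 553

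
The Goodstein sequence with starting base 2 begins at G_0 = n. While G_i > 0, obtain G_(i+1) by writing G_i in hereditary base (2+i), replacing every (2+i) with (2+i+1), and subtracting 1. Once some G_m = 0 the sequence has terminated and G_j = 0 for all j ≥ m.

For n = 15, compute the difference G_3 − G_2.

G_0=15  [base 2] 2^(2 + 1) + 2^2 + 2 + 1  →[2↦3]→  3^(3 + 1) + 3^3 + 3 + 1 = 112  −1 ⇒ G_1=111
G_1=111  [base 3] 3^(3 + 1) + 3^3 + 3  →[3↦4]→  4^(4 + 1) + 4^4 + 4 = 1284  −1 ⇒ G_2=1283
G_2=1283  [base 4] 4^(4 + 1) + 4^4 + 3  →[4↦5]→  5^(5 + 1) + 5^5 + 3 = 18753  −1 ⇒ G_3=18752

17469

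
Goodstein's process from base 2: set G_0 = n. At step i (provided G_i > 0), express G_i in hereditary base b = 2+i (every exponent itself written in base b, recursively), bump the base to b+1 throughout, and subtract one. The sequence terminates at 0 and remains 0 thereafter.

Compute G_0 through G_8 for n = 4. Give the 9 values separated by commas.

base 2: 4 = 2^2; at 3: 3^3 = 27; next = 26
base 3: 26 = 2·3^2 + 2·3 + 2; at 4: 2·4^2 + 2·4 + 2 = 42; next = 41
base 4: 41 = 2·4^2 + 2·4 + 1; at 5: 2·5^2 + 2·5 + 1 = 61; next = 60
base 5: 60 = 2·5^2 + 2·5; at 6: 2·6^2 + 2·6 = 84; next = 83
base 6: 83 = 2·6^2 + 6 + 5; at 7: 2·7^2 + 7 + 5 = 110; next = 109
base 7: 109 = 2·7^2 + 7 + 4; at 8: 2·8^2 + 8 + 4 = 140; next = 139
base 8: 139 = 2·8^2 + 8 + 3; at 9: 2·9^2 + 9 + 3 = 174; next = 173
base 9: 173 = 2·9^2 + 9 + 2; at 10: 2·10^2 + 10 + 2 = 212; next = 211

4, 26, 41, 60, 83, 109, 139, 173, 211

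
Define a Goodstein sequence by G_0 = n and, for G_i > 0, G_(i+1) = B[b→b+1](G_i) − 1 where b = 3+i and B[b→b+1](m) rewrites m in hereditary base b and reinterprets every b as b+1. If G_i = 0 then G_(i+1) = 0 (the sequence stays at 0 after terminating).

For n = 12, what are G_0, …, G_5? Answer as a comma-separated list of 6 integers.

12, 19, 27, 37, 49, 63

(0) 12|_3 = 3^2 + 3 ↦ 4^2 + 4|_4 = 20 ⇒ 19
(1) 19|_4 = 4^2 + 3 ↦ 5^2 + 3|_5 = 28 ⇒ 27
(2) 27|_5 = 5^2 + 2 ↦ 6^2 + 2|_6 = 38 ⇒ 37
(3) 37|_6 = 6^2 + 1 ↦ 7^2 + 1|_7 = 50 ⇒ 49
(4) 49|_7 = 7^2 ↦ 8^2|_8 = 64 ⇒ 63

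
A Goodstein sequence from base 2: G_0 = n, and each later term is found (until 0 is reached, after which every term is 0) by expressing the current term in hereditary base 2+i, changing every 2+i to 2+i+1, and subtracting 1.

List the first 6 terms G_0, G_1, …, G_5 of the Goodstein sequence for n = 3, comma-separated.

(0) 3|_2 = 2 + 1 ↦ 3 + 1|_3 = 4 ⇒ 3
(1) 3|_3 = 3 ↦ 4|_4 = 4 ⇒ 3
(2) 3|_4 = 3 ↦ 3|_5 = 3 ⇒ 2
(3) 2|_5 = 2 ↦ 2|_6 = 2 ⇒ 1
(4) 1|_6 = 1 ↦ 1|_7 = 1 ⇒ 0

3, 3, 3, 2, 1, 0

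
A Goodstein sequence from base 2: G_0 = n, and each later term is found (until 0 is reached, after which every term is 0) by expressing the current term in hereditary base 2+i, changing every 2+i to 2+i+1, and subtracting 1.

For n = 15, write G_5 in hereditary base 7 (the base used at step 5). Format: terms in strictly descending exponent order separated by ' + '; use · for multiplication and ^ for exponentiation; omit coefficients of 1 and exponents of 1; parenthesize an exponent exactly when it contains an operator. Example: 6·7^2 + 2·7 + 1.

7^(7 + 1) + 7^7

step 0: 15 = 2^(2 + 1) + 2^2 + 2 + 1; sub 3 for 2: 3^(3 + 1) + 3^3 + 3 + 1; = 112; G_1 = 112−1 = 111
step 1: 111 = 3^(3 + 1) + 3^3 + 3; sub 4 for 3: 4^(4 + 1) + 4^4 + 4; = 1284; G_2 = 1284−1 = 1283
step 2: 1283 = 4^(4 + 1) + 4^4 + 3; sub 5 for 4: 5^(5 + 1) + 5^5 + 3; = 18753; G_3 = 18753−1 = 18752
step 3: 18752 = 5^(5 + 1) + 5^5 + 2; sub 6 for 5: 6^(6 + 1) + 6^6 + 2; = 326594; G_4 = 326594−1 = 326593
step 4: 326593 = 6^(6 + 1) + 6^6 + 1; sub 7 for 6: 7^(7 + 1) + 7^7 + 1; = 6588345; G_5 = 6588345−1 = 6588344
step 5: 6588344 = 7^(7 + 1) + 7^7; sub 8 for 7: 8^(8 + 1) + 8^8; = 150994944; G_6 = 150994944−1 = 150994943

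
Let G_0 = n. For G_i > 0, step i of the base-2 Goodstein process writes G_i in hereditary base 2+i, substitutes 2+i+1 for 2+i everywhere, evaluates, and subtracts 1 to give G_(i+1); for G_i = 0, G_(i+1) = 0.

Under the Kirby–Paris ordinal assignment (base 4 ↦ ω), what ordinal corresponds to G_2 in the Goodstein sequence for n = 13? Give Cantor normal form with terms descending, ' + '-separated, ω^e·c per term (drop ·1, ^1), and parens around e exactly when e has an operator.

(0) 13|_2 = 2^(2 + 1) + 2^2 + 1 ↦ 3^(3 + 1) + 3^3 + 1|_3 = 109 ⇒ 108
(1) 108|_3 = 3^(3 + 1) + 3^3 ↦ 4^(4 + 1) + 4^4|_4 = 1280 ⇒ 1279

ω^(ω + 1) + ω^3·3 + ω^2·3 + ω·3 + 3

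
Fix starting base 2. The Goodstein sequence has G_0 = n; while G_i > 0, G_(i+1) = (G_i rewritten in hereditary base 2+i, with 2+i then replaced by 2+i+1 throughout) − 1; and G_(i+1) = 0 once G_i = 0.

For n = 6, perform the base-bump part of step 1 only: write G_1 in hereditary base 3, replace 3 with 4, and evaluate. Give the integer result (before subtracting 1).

6 —HB2→ 2^2 + 2 —bump→ 3^3 + 3 = 30 —(−1)→ 29
29 —HB3→ 3^3 + 2 —bump→ 4^4 + 2 = 258 —(−1)→ 257

258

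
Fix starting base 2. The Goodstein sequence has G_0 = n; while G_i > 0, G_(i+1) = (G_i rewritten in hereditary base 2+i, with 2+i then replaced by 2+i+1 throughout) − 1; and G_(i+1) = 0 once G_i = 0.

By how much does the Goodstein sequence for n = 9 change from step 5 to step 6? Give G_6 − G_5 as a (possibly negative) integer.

G_0 = 9. HB_2(9) = 2^(2 + 1) + 1. Bump = 82. G_1 = 81.
G_1 = 81. HB_3(81) = 3^(3 + 1). Bump = 1024. G_2 = 1023.
G_2 = 1023. HB_4(1023) = 3·4^4 + 3·4^3 + 3·4^2 + 3·4 + 3. Bump = 9843. G_3 = 9842.
G_3 = 9842. HB_5(9842) = 3·5^5 + 3·5^3 + 3·5^2 + 3·5 + 2. Bump = 140744. G_4 = 140743.
G_4 = 140743. HB_6(140743) = 3·6^6 + 3·6^3 + 3·6^2 + 3·6 + 1. Bump = 2471827. G_5 = 2471826.
G_5 = 2471826. HB_7(2471826) = 3·7^7 + 3·7^3 + 3·7^2 + 3·7. Bump = 50333400. G_6 = 50333399.

47861573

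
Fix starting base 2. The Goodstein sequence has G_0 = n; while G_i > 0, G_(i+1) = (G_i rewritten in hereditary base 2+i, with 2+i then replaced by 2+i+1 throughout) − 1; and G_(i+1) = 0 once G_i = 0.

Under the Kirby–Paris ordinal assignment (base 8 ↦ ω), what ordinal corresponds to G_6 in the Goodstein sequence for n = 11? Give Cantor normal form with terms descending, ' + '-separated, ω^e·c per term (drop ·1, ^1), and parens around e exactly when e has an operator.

11 —HB2→ 2^(2 + 1) + 2 + 1 —bump→ 3^(3 + 1) + 3 + 1 = 85 —(−1)→ 84
84 —HB3→ 3^(3 + 1) + 3 —bump→ 4^(4 + 1) + 4 = 1028 —(−1)→ 1027
1027 —HB4→ 4^(4 + 1) + 3 —bump→ 5^(5 + 1) + 3 = 15628 —(−1)→ 15627
15627 —HB5→ 5^(5 + 1) + 2 —bump→ 6^(6 + 1) + 2 = 279938 —(−1)→ 279937
279937 —HB6→ 6^(6 + 1) + 1 —bump→ 7^(7 + 1) + 1 = 5764802 —(−1)→ 5764801
5764801 —HB7→ 7^(7 + 1) —bump→ 8^(8 + 1) = 134217728 —(−1)→ 134217727
134217727 —HB8→ 7·8^8 + 7·8^7 + 7·8^6 + 7·8^5 + 7·8^4 + 7·8^3 + 7·8^2 + 7·8 + 7 —bump→ 7·9^9 + 7·9^7 + 7·9^6 + 7·9^5 + 7·9^4 + 7·9^3 + 7·9^2 + 7·9 + 7 = 2749609303 —(−1)→ 2749609302

ω^ω·7 + ω^7·7 + ω^6·7 + ω^5·7 + ω^4·7 + ω^3·7 + ω^2·7 + ω·7 + 7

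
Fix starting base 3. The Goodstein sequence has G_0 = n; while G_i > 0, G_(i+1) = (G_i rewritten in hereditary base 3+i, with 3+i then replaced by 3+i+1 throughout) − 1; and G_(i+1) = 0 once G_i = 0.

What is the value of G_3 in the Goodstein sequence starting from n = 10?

i=0: 10 = 3^2 + 1 (b=3); 3→4: 4^2 + 1 = 17; 17−1 = 16
i=1: 16 = 4^2 (b=4); 4→5: 5^2 = 25; 25−1 = 24
i=2: 24 = 4·5 + 4 (b=5); 5→6: 4·6 + 4 = 28; 28−1 = 27
i=3: 27 = 4·6 + 3 (b=6); 6→7: 4·7 + 3 = 31; 31−1 = 30

27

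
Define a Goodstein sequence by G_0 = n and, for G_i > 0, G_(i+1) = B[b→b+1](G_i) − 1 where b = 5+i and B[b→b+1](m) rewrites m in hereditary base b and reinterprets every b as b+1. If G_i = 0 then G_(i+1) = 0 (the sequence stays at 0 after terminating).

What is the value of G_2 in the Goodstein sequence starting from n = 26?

(0) 26|_5 = 5^2 + 1 ↦ 6^2 + 1|_6 = 37 ⇒ 36
(1) 36|_6 = 6^2 ↦ 7^2|_7 = 49 ⇒ 48
(2) 48|_7 = 6·7 + 6 ↦ 6·8 + 6|_8 = 54 ⇒ 53

48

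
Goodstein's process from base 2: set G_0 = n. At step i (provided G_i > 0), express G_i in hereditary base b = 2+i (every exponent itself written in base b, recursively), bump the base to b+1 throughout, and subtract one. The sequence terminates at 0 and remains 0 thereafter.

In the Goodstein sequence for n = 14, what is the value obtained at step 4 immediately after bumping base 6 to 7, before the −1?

i=0: 14 = 2^(2 + 1) + 2^2 + 2 (b=2); 2→3: 3^(3 + 1) + 3^3 + 3 = 111; 111−1 = 110
i=1: 110 = 3^(3 + 1) + 3^3 + 2 (b=3); 3→4: 4^(4 + 1) + 4^4 + 2 = 1282; 1282−1 = 1281
i=2: 1281 = 4^(4 + 1) + 4^4 + 1 (b=4); 4→5: 5^(5 + 1) + 5^5 + 1 = 18751; 18751−1 = 18750
i=3: 18750 = 5^(5 + 1) + 5^5 (b=5); 5→6: 6^(6 + 1) + 6^6 = 326592; 326592−1 = 326591
i=4: 326591 = 6^(6 + 1) + 5·6^5 + 5·6^4 + 5·6^3 + 5·6^2 + 5·6 + 5 (b=6); 6→7: 7^(7 + 1) + 5·7^5 + 5·7^4 + 5·7^3 + 5·7^2 + 5·7 + 5 = 5862841; 5862841−1 = 5862840

5862841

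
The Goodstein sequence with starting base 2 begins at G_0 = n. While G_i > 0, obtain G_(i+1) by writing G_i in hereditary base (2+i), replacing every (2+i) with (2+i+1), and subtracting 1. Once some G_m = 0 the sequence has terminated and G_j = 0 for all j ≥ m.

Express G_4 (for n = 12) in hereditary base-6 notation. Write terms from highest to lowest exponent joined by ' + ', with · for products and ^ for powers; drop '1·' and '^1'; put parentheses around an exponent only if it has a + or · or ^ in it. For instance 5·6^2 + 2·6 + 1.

6^(6 + 1) + 2·6^2 + 6 + 5

G_0 = 12. HB_2(12) = 2^(2 + 1) + 2^2. Bump = 108. G_1 = 107.
G_1 = 107. HB_3(107) = 3^(3 + 1) + 2·3^2 + 2·3 + 2. Bump = 1066. G_2 = 1065.
G_2 = 1065. HB_4(1065) = 4^(4 + 1) + 2·4^2 + 2·4 + 1. Bump = 15686. G_3 = 15685.
G_3 = 15685. HB_5(15685) = 5^(5 + 1) + 2·5^2 + 2·5. Bump = 280020. G_4 = 280019.
G_4 = 280019. HB_6(280019) = 6^(6 + 1) + 2·6^2 + 6 + 5. Bump = 5764911. G_5 = 5764910.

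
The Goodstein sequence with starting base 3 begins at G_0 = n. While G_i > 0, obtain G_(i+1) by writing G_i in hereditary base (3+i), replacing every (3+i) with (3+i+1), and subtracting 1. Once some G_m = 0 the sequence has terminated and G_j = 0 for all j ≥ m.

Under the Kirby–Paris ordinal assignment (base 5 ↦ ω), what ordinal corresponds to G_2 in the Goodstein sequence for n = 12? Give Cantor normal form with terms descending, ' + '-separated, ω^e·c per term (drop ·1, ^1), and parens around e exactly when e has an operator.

ω^2 + 2

G_0 = 12. HB_3(12) = 3^2 + 3. Bump = 20. G_1 = 19.
G_1 = 19. HB_4(19) = 4^2 + 3. Bump = 28. G_2 = 27.
G_2 = 27. HB_5(27) = 5^2 + 2. Bump = 38. G_3 = 37.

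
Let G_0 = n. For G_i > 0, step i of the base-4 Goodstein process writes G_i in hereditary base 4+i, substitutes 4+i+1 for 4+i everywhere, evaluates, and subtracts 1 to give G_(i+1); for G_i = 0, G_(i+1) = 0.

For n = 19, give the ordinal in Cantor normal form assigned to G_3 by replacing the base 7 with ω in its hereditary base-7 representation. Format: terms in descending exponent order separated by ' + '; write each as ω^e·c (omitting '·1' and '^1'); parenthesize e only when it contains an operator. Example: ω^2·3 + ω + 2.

base 4: 19 = 4^2 + 3; at 5: 5^2 + 3 = 28; next = 27
base 5: 27 = 5^2 + 2; at 6: 6^2 + 2 = 38; next = 37
base 6: 37 = 6^2 + 1; at 7: 7^2 + 1 = 50; next = 49

ω^2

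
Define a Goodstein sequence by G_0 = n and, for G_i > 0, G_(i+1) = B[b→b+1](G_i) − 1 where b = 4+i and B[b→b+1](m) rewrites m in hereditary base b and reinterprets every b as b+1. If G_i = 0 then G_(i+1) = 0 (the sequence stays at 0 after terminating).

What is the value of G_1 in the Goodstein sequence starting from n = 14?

14 —HB4→ 3·4 + 2 —bump→ 3·5 + 2 = 17 —(−1)→ 16
16 —HB5→ 3·5 + 1 —bump→ 3·6 + 1 = 19 —(−1)→ 18

16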